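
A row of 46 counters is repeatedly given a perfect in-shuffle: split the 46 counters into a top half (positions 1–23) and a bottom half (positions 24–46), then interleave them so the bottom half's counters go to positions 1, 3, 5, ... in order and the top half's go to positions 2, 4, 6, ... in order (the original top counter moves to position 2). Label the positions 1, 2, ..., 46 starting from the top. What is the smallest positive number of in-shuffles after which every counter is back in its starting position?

23

The in-shuffle permutes the 46 positions with cycle lengths [23, 23].
Every counter is home exactly when every cycle has completed a whole number of laps, i.e. after lcm(23) = 23 in-shuffles.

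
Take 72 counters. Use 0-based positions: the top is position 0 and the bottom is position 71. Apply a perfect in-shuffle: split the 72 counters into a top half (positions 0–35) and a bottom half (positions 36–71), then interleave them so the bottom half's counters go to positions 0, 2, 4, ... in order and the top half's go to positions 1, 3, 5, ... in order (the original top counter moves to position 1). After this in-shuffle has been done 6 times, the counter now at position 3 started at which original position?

Work backwards from position 3, undoing one in-shuffle at a time:
3 ← 1 ← 0 ← 36 ← 54 ← 63 ← 31
So the counter now at position 3 started at position 31.

31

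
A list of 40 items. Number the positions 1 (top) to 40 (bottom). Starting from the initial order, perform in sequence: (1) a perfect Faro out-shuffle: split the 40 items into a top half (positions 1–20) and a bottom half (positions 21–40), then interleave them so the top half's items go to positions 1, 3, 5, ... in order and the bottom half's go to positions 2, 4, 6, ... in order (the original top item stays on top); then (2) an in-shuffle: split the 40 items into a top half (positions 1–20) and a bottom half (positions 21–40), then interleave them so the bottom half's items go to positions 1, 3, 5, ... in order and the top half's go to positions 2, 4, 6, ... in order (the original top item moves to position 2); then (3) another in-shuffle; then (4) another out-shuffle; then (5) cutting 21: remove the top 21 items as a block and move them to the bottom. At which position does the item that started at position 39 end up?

37

Track the item from position 39 forward through each operation:
  after op 1 (out-shuffle): 39 → 38
  after op 2 (in-shuffle): 38 → 35
  after op 3 (in-shuffle): 35 → 29
  after op 4 (out-shuffle): 29 → 18
  after op 5 (cut 21): 18 → 37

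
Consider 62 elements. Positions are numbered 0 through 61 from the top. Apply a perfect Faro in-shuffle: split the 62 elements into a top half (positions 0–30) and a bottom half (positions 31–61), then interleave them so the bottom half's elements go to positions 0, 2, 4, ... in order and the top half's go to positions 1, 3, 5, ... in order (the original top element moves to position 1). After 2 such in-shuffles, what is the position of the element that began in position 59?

50

Track the element's position through each in-shuffle:
59 → 56 → 50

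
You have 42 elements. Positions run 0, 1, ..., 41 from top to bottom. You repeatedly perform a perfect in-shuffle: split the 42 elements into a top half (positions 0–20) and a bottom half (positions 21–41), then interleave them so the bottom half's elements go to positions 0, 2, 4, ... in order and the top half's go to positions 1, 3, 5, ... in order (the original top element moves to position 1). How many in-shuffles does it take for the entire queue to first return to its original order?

14

The in-shuffle permutes the 42 positions with cycle lengths [14, 14, 14].
Every element is home exactly when every cycle has completed a whole number of laps, i.e. after lcm(14) = 14 in-shuffles.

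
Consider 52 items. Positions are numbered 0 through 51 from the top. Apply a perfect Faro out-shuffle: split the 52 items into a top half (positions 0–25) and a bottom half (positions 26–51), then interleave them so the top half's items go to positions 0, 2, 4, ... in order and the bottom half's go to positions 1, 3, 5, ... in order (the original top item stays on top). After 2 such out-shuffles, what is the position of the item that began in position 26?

2

Track the item's position through each out-shuffle:
26 → 1 → 2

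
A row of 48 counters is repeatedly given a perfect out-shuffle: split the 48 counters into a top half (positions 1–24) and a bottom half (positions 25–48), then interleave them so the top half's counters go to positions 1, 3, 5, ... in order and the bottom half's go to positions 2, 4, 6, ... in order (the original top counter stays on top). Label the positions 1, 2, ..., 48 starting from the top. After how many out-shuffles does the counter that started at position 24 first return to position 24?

23

Follow position 24 under repeated out-shuffles:
24 → 47 → 46 → 44 → 40 → 32 → 16 → 31 → ... → 24 (length 23)
It first returns after 23 out-shuffles.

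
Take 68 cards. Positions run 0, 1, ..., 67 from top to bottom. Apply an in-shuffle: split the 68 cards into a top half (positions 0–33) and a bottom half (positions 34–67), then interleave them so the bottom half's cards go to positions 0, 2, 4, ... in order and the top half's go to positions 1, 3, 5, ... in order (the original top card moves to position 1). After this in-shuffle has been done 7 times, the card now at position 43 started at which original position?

Work backwards from position 43, undoing one in-shuffle at a time:
43 ← 21 ← 10 ← 39 ← 19 ← 9 ← 4 ← 36
So the card now at position 43 started at position 36.

36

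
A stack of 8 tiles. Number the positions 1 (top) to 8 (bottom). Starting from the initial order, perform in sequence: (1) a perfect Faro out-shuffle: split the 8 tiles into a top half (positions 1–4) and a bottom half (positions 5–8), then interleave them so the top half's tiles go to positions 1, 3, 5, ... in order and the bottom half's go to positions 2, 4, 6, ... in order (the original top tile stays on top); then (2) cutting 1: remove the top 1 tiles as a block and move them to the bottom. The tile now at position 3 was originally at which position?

6

Undo the operations in reverse order, starting from position 3:
  undo op 2 (cut 1): 3 ← 4
  undo op 1 (out-shuffle, from bottom half): 4 ← 6
So the tile at position 3 came from original position 6.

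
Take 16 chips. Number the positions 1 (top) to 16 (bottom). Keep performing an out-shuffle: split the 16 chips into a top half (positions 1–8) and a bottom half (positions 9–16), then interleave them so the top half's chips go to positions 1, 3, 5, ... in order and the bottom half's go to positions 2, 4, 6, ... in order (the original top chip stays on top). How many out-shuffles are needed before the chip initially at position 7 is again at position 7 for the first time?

Follow position 7 under repeated out-shuffles:
7 → 13 → 10 → 4 → 7
It first returns after 4 out-shuffles.

4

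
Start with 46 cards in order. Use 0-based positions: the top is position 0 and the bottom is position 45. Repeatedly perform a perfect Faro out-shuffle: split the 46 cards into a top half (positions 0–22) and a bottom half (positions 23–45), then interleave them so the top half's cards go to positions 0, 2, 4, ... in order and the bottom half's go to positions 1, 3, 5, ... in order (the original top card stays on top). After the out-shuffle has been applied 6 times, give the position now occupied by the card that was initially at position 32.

23

Track the card's position through each out-shuffle:
32 → 19 → 38 → 31 → 17 → 34 → 23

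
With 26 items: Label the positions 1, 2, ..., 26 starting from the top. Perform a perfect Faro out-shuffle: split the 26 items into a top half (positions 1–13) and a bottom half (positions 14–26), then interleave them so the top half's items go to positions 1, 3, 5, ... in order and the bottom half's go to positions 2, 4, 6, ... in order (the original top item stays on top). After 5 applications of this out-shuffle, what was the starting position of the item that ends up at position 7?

Work backwards from position 7, undoing one out-shuffle at a time:
7 ← 4 ← 15 ← 8 ← 17 ← 9
So the item now at position 7 started at position 9.

9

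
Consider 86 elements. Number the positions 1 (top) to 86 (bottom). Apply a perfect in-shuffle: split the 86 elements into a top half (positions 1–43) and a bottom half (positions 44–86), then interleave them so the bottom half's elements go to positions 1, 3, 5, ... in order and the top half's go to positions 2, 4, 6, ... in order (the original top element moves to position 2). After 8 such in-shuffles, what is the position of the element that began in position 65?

Track the element's position through each in-shuffle:
65 → 43 → 86 → 85 → 83 → 79 → 71 → 55 → 23

23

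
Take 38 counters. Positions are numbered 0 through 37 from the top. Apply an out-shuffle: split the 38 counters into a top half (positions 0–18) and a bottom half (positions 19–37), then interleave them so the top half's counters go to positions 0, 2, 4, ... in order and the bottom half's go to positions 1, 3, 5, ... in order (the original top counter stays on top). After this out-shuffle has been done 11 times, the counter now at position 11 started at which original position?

Work backwards from position 11, undoing one out-shuffle at a time:
11 ← 24 ← 12 ← 6 ← 3 ← 20 ← 10 ← 5 ← 21 ← 29 ← 33 ← 35
So the counter now at position 11 started at position 35.

35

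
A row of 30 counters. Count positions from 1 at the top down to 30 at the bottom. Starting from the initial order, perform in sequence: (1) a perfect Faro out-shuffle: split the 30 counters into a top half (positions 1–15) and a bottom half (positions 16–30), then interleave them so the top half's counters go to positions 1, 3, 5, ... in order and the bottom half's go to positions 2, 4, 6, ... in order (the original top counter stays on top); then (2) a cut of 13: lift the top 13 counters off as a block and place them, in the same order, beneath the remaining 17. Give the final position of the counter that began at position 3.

Track the counter from position 3 forward through each operation:
  after op 1 (out-shuffle): 3 → 5
  after op 2 (cut 13): 5 → 22

22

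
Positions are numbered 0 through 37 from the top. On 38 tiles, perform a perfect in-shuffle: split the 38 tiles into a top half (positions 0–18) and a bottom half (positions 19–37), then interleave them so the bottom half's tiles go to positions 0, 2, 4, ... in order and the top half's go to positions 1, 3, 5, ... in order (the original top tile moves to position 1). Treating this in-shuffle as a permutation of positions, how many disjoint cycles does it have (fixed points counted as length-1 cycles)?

4

Trace each unvisited position around until it returns:
(0 1 3 7 15 31 ... len 12) (2 5 11 23 8 17 ... len 12) (6 13 27 16 33 28 ... len 12) (12 25)
4 cycles in total.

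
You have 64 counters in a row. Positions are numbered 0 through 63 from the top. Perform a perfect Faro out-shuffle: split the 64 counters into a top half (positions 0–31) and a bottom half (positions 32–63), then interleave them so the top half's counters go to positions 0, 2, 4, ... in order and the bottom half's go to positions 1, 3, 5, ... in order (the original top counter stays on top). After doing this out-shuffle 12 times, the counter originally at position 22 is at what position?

Track the counter's position through each out-shuffle:
22 → 44 → 25 → 50 → 37 → 11 → 22 → 44 → 25 → 50 → 37 → 11 → 22

22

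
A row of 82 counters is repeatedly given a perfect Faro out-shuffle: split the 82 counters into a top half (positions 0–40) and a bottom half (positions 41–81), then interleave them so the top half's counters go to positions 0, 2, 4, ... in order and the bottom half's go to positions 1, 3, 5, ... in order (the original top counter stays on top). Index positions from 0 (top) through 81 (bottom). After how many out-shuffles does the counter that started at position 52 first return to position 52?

Follow position 52 under repeated out-shuffles:
52 → 23 → 46 → 11 → 22 → 44 → 7 → 14 → ... → 52 (length 54)
It first returns after 54 out-shuffles.

54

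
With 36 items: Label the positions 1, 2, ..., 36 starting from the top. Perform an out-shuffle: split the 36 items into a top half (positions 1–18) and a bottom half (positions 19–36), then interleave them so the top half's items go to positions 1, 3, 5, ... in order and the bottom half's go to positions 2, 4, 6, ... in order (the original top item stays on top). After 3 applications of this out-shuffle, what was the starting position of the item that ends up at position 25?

Work backwards from position 25, undoing one out-shuffle at a time:
25 ← 13 ← 7 ← 4
So the item now at position 25 started at position 4.

4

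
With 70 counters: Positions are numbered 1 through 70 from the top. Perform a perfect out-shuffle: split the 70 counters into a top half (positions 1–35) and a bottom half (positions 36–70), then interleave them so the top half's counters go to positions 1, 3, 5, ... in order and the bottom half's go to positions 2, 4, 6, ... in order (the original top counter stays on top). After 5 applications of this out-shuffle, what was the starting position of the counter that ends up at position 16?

Work backwards from position 16, undoing one out-shuffle at a time:
16 ← 43 ← 22 ← 46 ← 58 ← 64
So the counter now at position 16 started at position 64.

64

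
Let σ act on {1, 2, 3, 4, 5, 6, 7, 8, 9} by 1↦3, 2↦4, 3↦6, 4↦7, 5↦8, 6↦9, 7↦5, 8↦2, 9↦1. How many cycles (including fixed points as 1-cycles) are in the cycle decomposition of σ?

Cycle decomposition: (1 3 6 9) (2 4 7 5 8).
2 cycles.

2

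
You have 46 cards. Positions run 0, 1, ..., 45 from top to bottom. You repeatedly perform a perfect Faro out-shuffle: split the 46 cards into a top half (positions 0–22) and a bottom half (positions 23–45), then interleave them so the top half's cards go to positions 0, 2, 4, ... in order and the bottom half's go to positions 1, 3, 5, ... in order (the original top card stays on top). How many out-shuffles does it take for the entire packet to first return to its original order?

The out-shuffle permutes the 46 positions with cycle lengths [1, 1, 2, 4, 4, 4, 6, 12, 12].
Every card is home exactly when every cycle has completed a whole number of laps, i.e. after lcm(1, 2, 4, 6, 12) = 12 out-shuffles.

12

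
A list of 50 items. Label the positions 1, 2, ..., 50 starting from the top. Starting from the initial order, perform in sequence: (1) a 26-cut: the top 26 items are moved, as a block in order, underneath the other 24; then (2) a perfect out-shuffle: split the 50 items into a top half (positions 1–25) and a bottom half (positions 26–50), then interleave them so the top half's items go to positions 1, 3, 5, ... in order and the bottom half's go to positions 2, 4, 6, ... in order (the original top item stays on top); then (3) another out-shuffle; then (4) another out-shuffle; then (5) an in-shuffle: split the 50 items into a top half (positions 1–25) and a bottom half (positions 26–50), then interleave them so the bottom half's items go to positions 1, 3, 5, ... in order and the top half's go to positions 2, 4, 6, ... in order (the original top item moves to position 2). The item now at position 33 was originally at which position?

Undo the operations in reverse order, starting from position 33:
  undo op 5 (in-shuffle, from bottom half): 33 ← 42
  undo op 4 (out-shuffle, from bottom half): 42 ← 46
  undo op 3 (out-shuffle, from bottom half): 46 ← 48
  undo op 2 (out-shuffle, from bottom half): 48 ← 49
  undo op 1 (cut 26): 49 ← 25
So the item at position 33 came from original position 25.

25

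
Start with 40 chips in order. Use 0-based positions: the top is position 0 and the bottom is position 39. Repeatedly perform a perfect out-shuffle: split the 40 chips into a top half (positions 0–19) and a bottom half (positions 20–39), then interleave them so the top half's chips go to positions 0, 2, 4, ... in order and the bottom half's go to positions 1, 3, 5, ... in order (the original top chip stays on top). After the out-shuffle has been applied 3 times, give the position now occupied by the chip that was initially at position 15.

3

Track the chip's position through each out-shuffle:
15 → 30 → 21 → 3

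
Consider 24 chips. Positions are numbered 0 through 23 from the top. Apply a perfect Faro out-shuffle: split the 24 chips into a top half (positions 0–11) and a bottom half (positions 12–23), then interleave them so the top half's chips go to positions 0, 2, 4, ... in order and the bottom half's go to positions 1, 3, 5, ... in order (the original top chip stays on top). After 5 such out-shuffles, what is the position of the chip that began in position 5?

Track the chip's position through each out-shuffle:
5 → 10 → 20 → 17 → 11 → 22

22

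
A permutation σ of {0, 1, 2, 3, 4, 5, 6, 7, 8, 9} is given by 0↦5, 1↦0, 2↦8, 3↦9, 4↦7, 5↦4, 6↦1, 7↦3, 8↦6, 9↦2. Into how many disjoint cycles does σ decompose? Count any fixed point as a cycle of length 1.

1

Cycle decomposition: (0 5 4 7 3 9 2 8 6 1).
1 cycle.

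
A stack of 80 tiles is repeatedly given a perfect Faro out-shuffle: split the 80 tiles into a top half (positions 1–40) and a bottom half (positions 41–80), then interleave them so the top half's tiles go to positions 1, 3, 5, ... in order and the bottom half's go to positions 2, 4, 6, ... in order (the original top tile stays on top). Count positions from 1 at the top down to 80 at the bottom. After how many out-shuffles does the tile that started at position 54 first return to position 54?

Follow position 54 under repeated out-shuffles:
54 → 28 → 55 → 30 → 59 → 38 → 75 → 70 → ... → 54 (length 39)
It first returns after 39 out-shuffles.

39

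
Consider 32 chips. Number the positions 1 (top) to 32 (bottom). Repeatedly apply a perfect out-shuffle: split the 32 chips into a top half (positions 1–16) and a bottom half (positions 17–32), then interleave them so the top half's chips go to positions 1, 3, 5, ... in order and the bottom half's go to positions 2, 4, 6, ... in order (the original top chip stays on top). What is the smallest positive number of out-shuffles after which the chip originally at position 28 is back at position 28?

Follow position 28 under repeated out-shuffles:
28 → 24 → 16 → 31 → 30 → 28
It first returns after 5 out-shuffles.

5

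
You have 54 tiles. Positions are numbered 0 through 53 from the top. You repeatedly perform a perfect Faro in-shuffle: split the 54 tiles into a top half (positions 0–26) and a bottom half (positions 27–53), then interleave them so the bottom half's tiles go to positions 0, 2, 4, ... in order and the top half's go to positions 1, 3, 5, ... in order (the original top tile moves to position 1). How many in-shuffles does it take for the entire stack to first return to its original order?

The in-shuffle permutes the 54 positions with cycle lengths [4, 10, 20, 20].
Every tile is home exactly when every cycle has completed a whole number of laps, i.e. after lcm(4, 10, 20) = 20 in-shuffles.

20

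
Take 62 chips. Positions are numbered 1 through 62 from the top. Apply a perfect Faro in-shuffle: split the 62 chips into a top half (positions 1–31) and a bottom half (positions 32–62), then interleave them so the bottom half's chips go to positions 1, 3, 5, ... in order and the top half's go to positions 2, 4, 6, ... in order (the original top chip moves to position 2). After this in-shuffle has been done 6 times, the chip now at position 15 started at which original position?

15

Work backwards from position 15, undoing one in-shuffle at a time:
15 ← 39 ← 51 ← 57 ← 60 ← 30 ← 15
So the chip now at position 15 started at position 15.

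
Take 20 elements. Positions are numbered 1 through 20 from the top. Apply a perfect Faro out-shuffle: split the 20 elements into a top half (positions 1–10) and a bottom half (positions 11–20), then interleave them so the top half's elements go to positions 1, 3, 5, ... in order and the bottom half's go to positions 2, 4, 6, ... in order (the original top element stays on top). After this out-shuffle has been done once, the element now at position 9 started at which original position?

Work backwards from position 9, undoing one out-shuffle at a time:
9 ← 5
So the element now at position 9 started at position 5.

5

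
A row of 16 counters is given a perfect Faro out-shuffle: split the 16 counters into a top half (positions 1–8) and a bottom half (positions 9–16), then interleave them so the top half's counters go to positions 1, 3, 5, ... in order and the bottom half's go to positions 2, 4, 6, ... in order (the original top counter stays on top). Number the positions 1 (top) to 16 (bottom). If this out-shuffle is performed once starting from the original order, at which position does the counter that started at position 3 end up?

Track the counter's position through each out-shuffle:
3 → 5

5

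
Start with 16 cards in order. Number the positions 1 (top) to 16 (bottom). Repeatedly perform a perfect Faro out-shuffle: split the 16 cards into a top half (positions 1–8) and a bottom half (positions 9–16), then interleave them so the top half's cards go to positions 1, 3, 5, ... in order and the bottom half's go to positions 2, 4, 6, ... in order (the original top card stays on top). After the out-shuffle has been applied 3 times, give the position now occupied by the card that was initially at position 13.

Track the card's position through each out-shuffle:
13 → 10 → 4 → 7

7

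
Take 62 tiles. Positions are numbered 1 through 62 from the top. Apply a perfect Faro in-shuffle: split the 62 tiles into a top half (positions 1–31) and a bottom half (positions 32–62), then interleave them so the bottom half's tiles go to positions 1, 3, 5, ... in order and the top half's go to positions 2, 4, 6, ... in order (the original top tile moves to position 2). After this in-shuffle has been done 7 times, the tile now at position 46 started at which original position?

23

Work backwards from position 46, undoing one in-shuffle at a time:
46 ← 23 ← 43 ← 53 ← 58 ← 29 ← 46 ← 23
So the tile now at position 46 started at position 23.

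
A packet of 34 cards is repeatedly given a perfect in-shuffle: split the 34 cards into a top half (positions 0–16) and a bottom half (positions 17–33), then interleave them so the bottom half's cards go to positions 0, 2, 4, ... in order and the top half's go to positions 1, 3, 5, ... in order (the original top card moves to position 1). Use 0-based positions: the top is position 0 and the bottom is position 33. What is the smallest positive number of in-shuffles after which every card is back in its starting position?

The in-shuffle permutes the 34 positions with cycle lengths [3, 3, 4, 12, 12].
Every card is home exactly when every cycle has completed a whole number of laps, i.e. after lcm(3, 4, 12) = 12 in-shuffles.

12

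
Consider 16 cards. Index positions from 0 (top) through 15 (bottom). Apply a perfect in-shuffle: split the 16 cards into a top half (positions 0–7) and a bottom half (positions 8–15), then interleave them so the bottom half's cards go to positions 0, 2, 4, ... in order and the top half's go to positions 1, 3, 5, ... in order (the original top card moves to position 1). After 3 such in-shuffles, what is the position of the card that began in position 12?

Track the card's position through each in-shuffle:
12 → 8 → 0 → 1

1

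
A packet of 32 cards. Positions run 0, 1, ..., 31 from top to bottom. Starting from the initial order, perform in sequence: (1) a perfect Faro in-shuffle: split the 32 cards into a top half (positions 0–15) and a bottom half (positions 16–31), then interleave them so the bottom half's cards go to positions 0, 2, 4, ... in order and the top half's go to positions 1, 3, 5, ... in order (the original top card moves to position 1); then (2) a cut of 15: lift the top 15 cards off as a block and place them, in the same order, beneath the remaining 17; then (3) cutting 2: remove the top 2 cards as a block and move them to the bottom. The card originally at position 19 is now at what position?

Track the card from position 19 forward through each operation:
  after op 1 (in-shuffle): 19 → 6
  after op 2 (cut 15): 6 → 23
  after op 3 (cut 2): 23 → 21

21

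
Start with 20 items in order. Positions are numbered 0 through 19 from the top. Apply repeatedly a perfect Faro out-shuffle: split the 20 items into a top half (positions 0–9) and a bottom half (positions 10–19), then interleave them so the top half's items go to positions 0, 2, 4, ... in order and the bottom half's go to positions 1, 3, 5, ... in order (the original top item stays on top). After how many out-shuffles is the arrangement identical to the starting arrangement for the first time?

The out-shuffle permutes the 20 positions with cycle lengths [1, 1, 18].
Every item is home exactly when every cycle has completed a whole number of laps, i.e. after lcm(1, 18) = 18 out-shuffles.

18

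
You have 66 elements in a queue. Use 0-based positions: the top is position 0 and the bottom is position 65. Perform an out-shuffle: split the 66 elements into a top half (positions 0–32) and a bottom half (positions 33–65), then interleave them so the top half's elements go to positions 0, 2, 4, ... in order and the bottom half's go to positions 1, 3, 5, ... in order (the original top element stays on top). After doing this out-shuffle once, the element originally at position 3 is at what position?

Track the element's position through each out-shuffle:
3 → 6

6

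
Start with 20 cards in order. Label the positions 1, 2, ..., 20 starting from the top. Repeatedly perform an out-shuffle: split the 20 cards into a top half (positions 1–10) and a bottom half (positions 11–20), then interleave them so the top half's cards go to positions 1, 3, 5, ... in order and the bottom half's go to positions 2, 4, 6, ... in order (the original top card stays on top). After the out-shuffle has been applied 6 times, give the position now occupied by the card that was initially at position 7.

5

Track the card's position through each out-shuffle:
7 → 13 → 6 → 11 → 2 → 3 → 5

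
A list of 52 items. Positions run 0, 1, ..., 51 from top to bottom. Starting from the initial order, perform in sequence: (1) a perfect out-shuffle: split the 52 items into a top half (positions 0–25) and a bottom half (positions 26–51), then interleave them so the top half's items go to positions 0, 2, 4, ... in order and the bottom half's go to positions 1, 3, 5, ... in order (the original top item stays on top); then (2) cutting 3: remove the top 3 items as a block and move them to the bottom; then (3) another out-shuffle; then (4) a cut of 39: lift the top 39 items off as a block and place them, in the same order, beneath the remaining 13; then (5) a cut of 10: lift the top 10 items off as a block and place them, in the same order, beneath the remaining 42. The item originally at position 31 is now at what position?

Track the item from position 31 forward through each operation:
  after op 1 (out-shuffle): 31 → 11
  after op 2 (cut 3): 11 → 8
  after op 3 (out-shuffle): 8 → 16
  after op 4 (cut 39): 16 → 29
  after op 5 (cut 10): 29 → 19

19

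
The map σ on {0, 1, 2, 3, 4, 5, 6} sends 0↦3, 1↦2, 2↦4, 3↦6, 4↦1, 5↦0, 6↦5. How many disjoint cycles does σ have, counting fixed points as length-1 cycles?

Cycle decomposition: (0 3 6 5) (1 2 4).
2 cycles.

2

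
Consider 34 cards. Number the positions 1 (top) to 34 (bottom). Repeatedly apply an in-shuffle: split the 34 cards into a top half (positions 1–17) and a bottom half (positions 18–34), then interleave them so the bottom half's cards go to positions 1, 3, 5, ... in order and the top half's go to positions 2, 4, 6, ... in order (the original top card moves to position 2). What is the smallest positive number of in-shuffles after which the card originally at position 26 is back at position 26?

12

Follow position 26 under repeated in-shuffles:
26 → 17 → 34 → 33 → 31 → 27 → 19 → 3 → 6 → 12 → 24 → 13 → 26
It first returns after 12 in-shuffles.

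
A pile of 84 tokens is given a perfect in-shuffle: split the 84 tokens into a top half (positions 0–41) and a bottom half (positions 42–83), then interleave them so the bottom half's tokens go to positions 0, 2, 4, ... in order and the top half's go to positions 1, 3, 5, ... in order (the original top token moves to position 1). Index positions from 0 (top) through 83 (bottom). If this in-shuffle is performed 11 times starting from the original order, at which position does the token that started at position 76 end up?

Track the token's position through each in-shuffle:
76 → 68 → 52 → 20 → 41 → 83 → 82 → 80 → 76 → 68 → 52 → 20

20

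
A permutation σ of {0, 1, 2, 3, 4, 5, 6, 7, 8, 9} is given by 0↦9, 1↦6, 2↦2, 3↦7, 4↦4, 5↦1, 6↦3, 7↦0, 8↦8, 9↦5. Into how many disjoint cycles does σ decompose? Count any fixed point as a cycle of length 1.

Cycle decomposition: (0 9 5 1 6 3 7) (2) (4) (8).
4 cycles.

4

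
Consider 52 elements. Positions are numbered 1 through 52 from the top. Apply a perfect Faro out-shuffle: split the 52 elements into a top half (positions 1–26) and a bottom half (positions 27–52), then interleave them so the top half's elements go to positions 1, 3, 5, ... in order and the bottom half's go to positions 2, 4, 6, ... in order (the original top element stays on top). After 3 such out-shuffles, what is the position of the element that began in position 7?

49

Track the element's position through each out-shuffle:
7 → 13 → 25 → 49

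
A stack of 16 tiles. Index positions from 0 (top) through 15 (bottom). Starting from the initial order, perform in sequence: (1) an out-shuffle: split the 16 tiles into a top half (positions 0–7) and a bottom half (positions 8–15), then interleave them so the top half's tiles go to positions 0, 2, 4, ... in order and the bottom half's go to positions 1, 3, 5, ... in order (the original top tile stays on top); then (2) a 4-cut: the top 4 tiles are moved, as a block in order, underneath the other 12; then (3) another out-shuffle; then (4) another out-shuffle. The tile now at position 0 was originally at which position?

Undo the operations in reverse order, starting from position 0:
  undo op 4 (out-shuffle, from top half): 0 ← 0
  undo op 3 (out-shuffle, from top half): 0 ← 0
  undo op 2 (cut 4): 0 ← 4
  undo op 1 (out-shuffle, from top half): 4 ← 2
So the tile at position 0 came from original position 2.

2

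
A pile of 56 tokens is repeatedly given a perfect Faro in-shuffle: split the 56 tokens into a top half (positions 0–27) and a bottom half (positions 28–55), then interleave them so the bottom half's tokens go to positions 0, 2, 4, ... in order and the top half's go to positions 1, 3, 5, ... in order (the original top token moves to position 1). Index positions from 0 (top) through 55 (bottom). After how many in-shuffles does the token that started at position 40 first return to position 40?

Follow position 40 under repeated in-shuffles:
40 → 24 → 49 → 42 → 28 → 0 → 1 → 3 → 7 → 15 → 31 → 6 → 13 → 27 → 55 → 54 → 52 → 48 → 40
It first returns after 18 in-shuffles.

18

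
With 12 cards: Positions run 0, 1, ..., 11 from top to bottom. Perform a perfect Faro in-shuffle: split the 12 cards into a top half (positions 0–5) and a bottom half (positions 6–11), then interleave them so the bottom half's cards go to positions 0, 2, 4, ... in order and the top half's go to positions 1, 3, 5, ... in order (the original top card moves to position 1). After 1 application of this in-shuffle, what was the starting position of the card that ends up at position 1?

0

Work backwards from position 1, undoing one in-shuffle at a time:
1 ← 0
So the card now at position 1 started at position 0.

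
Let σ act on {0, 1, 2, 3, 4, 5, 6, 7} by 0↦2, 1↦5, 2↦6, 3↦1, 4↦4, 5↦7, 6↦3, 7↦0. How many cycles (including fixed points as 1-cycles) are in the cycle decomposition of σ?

2

Cycle decomposition: (0 2 6 3 1 5 7) (4).
2 cycles.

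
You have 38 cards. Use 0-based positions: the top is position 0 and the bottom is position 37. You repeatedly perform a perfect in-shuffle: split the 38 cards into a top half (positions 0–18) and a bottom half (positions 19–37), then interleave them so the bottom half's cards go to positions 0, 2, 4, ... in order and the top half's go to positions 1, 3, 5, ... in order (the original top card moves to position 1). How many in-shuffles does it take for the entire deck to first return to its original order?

12

The in-shuffle permutes the 38 positions with cycle lengths [2, 12, 12, 12].
Every card is home exactly when every cycle has completed a whole number of laps, i.e. after lcm(2, 12) = 12 in-shuffles.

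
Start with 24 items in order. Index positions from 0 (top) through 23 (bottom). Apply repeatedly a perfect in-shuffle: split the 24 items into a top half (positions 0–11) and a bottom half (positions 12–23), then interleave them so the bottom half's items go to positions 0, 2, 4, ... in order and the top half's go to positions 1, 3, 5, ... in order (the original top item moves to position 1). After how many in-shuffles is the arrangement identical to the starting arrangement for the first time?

The in-shuffle permutes the 24 positions with cycle lengths [4, 20].
Every item is home exactly when every cycle has completed a whole number of laps, i.e. after lcm(4, 20) = 20 in-shuffles.

20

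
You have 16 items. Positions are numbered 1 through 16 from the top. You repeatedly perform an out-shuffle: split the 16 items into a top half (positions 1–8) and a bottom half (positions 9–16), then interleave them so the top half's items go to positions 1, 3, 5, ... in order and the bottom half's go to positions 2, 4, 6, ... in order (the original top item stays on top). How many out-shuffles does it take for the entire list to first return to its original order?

The out-shuffle permutes the 16 positions with cycle lengths [1, 1, 2, 4, 4, 4].
Every item is home exactly when every cycle has completed a whole number of laps, i.e. after lcm(1, 2, 4) = 4 out-shuffles.

4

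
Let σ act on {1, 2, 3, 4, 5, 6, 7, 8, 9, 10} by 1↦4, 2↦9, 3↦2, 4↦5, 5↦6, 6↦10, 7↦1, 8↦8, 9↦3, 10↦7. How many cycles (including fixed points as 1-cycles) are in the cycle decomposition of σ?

3

Cycle decomposition: (1 4 5 6 10 7) (2 9 3) (8).
3 cycles.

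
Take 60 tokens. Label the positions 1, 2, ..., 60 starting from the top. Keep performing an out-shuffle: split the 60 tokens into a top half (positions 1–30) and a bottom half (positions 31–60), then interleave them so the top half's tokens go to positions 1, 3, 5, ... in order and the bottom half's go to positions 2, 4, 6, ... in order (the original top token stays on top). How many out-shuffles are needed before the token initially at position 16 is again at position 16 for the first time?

Follow position 16 under repeated out-shuffles:
16 → 31 → 2 → 3 → 5 → 9 → 17 → 33 → ... → 16 (length 58)
It first returns after 58 out-shuffles.

58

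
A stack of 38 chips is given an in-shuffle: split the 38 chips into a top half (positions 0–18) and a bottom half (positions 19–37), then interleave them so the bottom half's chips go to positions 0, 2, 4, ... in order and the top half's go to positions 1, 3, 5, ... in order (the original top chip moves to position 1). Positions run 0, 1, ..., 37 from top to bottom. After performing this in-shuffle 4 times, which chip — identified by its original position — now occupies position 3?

9

Work backwards from position 3, undoing one in-shuffle at a time:
3 ← 1 ← 0 ← 19 ← 9
So the chip now at position 3 started at position 9.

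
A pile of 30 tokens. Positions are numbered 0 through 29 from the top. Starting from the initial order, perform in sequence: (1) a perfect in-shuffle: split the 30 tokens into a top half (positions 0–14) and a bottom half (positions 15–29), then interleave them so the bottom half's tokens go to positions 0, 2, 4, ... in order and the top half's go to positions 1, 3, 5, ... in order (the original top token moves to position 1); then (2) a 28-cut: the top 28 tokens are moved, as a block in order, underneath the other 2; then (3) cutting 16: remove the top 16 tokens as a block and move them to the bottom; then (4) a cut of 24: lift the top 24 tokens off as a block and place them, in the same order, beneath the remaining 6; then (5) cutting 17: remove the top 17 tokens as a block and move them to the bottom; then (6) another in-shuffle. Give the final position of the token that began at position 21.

Track the token from position 21 forward through each operation:
  after op 1 (in-shuffle): 21 → 12
  after op 2 (cut 28): 12 → 14
  after op 3 (cut 16): 14 → 28
  after op 4 (cut 24): 28 → 4
  after op 5 (cut 17): 4 → 17
  after op 6 (in-shuffle): 17 → 4

4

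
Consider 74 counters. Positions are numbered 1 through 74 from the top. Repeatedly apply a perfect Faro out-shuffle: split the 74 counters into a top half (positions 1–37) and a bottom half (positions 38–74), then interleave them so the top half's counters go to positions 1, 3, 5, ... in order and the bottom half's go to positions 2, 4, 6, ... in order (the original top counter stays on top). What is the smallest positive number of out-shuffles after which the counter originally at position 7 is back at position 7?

Follow position 7 under repeated out-shuffles:
7 → 13 → 25 → 49 → 24 → 47 → 20 → 39 → 4 → 7
It first returns after 9 out-shuffles.

9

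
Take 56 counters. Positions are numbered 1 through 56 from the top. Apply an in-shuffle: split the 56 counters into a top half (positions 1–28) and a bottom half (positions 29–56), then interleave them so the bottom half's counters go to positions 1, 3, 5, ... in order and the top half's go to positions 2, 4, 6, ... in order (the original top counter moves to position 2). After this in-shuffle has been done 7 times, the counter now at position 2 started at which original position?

Work backwards from position 2, undoing one in-shuffle at a time:
2 ← 1 ← 29 ← 43 ← 50 ← 25 ← 41 ← 49
So the counter now at position 2 started at position 49.

49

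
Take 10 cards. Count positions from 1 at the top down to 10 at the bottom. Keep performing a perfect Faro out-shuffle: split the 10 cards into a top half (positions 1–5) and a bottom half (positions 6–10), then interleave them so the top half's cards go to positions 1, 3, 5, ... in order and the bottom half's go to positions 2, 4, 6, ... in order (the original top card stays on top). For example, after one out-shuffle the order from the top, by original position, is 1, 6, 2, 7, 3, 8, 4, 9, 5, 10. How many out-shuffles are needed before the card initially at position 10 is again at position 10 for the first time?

1

Position 10 is fixed by the out-shuffle; it is already back after 1 application.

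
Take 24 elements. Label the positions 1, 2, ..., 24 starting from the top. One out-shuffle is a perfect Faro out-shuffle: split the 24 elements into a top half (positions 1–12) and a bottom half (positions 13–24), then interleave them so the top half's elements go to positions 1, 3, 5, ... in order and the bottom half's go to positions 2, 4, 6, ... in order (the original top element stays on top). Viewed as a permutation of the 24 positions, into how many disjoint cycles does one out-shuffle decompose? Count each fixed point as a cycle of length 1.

4

Trace each unvisited position around until it returns:
(1) (2 3 5 9 17 10 ... len 11) (6 11 21 18 12 23 ... len 11) (24)
4 cycles in total.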